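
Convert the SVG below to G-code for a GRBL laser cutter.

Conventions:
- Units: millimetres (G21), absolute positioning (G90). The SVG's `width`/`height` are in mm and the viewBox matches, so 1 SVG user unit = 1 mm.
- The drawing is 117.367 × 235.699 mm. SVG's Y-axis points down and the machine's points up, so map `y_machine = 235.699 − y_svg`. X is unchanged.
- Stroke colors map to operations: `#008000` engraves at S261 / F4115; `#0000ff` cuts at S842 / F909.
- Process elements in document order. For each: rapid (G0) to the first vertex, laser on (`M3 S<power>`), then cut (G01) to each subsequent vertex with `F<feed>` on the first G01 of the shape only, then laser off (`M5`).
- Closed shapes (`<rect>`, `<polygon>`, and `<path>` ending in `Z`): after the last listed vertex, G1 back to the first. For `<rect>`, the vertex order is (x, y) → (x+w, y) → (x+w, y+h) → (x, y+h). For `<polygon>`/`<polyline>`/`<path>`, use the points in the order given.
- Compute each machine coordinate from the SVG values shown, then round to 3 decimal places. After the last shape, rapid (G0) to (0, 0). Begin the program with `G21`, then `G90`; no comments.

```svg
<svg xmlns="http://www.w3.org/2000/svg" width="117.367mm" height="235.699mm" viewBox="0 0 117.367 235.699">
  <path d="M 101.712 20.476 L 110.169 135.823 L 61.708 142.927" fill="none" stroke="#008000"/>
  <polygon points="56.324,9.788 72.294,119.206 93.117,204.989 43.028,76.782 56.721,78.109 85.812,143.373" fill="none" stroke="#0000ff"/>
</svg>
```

Since the viewBox matches the mm dimensions, user units are millimetres directly. The only transform is the Y-flip y_m = 235.699 − y_svg.

Shape 1 is a open polyline drawn with `<path>`. Its stroke #008000 means engrave at S261, F4115. After flipping Y the toolpath is (101.712,215.223) → (110.169,99.876) → (61.708,92.772).

Shape 2 is a closed polygon drawn with `<polygon>`. Its stroke #0000ff means cut at S842, F909. After flipping Y the toolpath is (56.324,225.911) → (72.294,116.493) → (93.117,30.710) → (43.028,158.917) → (56.721,157.590) → (85.812,92.326) → (56.324,225.911), returning to the start.

G21
G90
G0 X101.712 Y215.223
M3 S261
G01 X110.169 Y99.876 F4115
G01 X61.708 Y92.772
M5
G0 X56.324 Y225.911
M3 S842
G01 X72.294 Y116.493 F909
G01 X93.117 Y30.710
G01 X43.028 Y158.917
G01 X56.721 Y157.590
G01 X85.812 Y92.326
G01 X56.324 Y225.911
M5
G0 X0.000 Y0.000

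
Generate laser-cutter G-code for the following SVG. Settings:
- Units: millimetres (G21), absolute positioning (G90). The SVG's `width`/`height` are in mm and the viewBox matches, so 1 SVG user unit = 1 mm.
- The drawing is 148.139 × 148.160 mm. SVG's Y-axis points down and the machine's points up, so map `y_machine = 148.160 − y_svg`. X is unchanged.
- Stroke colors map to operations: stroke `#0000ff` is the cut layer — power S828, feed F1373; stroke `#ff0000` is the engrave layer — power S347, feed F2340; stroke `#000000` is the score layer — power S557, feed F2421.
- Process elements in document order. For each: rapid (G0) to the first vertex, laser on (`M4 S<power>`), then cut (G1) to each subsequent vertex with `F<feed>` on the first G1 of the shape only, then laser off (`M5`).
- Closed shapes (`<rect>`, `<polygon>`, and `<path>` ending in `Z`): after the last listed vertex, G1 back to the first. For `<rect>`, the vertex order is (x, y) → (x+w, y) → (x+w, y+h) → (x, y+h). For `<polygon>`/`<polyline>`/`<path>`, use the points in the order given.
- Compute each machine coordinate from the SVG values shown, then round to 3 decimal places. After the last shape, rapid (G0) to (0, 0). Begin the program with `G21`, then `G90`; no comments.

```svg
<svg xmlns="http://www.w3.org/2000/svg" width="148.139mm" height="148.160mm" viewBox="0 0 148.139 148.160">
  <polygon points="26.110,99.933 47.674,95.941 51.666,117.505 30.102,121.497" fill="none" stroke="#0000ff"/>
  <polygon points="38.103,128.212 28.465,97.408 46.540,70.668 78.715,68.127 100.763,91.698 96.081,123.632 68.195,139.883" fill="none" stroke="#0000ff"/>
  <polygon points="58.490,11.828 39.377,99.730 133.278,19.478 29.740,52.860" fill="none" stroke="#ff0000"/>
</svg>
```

Since the viewBox matches the mm dimensions, user units are millimetres directly. The only transform is the Y-flip y_m = 148.160 − y_svg.

Shape 1 is a regular polygon drawn with `<polygon>`. Its stroke #0000ff means cut at S828, F1373. After flipping Y the toolpath is (26.110,48.227) → (47.674,52.219) → (51.666,30.655) → (30.102,26.663) → (26.110,48.227), returning to the start.

Shape 2 is a regular polygon drawn with `<polygon>`. Its stroke #0000ff means cut at S828, F1373. After flipping Y the toolpath is (38.103,19.948) → (28.465,50.752) → (46.540,77.492) → (78.715,80.033) → (100.763,56.462) → (96.081,24.528) → (68.195,8.277) → (38.103,19.948), returning to the start.

Shape 3 is a closed polygon drawn with `<polygon>`. Its stroke #ff0000 means engrave at S347, F2340. After flipping Y the toolpath is (58.490,136.332) → (39.377,48.430) → (133.278,128.682) → (29.740,95.300) → (58.490,136.332), returning to the start.

G21
G90
G0 X26.110 Y48.227
M4 S828
G1 X47.674 Y52.219 F1373
G1 X51.666 Y30.655
G1 X30.102 Y26.663
G1 X26.110 Y48.227
M5
G0 X38.103 Y19.948
M4 S828
G1 X28.465 Y50.752 F1373
G1 X46.540 Y77.492
G1 X78.715 Y80.033
G1 X100.763 Y56.462
G1 X96.081 Y24.528
G1 X68.195 Y8.277
G1 X38.103 Y19.948
M5
G0 X58.490 Y136.332
M4 S347
G1 X39.377 Y48.430 F2340
G1 X133.278 Y128.682
G1 X29.740 Y95.300
G1 X58.490 Y136.332
M5
G0 X0.000 Y0.000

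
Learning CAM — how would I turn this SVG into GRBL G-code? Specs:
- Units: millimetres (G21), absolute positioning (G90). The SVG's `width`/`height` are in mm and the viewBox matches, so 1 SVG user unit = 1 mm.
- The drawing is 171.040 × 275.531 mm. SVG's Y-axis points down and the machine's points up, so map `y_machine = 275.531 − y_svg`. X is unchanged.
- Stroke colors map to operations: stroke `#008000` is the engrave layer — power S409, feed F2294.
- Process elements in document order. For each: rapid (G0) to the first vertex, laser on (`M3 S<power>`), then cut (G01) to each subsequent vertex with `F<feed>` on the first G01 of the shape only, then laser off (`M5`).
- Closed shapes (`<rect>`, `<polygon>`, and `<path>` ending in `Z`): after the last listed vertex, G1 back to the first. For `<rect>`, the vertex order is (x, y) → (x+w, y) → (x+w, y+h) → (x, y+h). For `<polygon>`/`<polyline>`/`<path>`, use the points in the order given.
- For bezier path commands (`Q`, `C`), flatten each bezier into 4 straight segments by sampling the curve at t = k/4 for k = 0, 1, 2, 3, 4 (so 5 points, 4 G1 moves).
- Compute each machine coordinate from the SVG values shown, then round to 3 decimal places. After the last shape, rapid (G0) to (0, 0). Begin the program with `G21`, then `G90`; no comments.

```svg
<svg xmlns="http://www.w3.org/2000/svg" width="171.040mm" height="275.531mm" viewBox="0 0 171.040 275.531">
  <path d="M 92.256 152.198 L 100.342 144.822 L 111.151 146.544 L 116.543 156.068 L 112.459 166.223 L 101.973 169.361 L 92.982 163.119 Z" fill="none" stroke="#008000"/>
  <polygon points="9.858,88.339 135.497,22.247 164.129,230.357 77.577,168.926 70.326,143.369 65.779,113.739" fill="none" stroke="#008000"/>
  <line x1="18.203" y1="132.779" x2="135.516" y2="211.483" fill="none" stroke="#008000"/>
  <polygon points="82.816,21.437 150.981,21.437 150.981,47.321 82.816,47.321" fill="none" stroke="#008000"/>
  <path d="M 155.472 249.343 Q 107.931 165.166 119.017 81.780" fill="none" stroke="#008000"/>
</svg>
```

G21
G90
G0 X92.256 Y123.333
M3 S409
G01 X100.342 Y130.709 F2294
G01 X111.151 Y128.987
G01 X116.543 Y119.463
G01 X112.459 Y109.308
G01 X101.973 Y106.170
G01 X92.982 Y112.412
G01 X92.256 Y123.333
M5
G0 X9.858 Y187.192
M3 S409
G01 X135.497 Y253.284 F2294
G01 X164.129 Y45.174
G01 X77.577 Y106.605
G01 X70.326 Y132.162
G01 X65.779 Y161.792
G01 X9.858 Y187.192
M5
G0 X18.203 Y142.752
M3 S409
G01 X135.516 Y64.048 F2294
M5
G0 X82.816 Y254.094
M3 S409
G01 X150.981 Y254.094 F2294
G01 X150.981 Y228.210
G01 X82.816 Y228.210
G01 X82.816 Y254.094
M5
G0 X155.472 Y26.188
M3 S409
G01 X135.366 Y68.227 F2294
G01 X122.588 Y110.167
G01 X117.138 Y152.009
G01 X119.017 Y193.751
M5
G0 X0.000 Y0.000

Since the viewBox matches the mm dimensions, user units are millimetres directly. The only transform is the Y-flip y_m = 275.531 − y_svg.

Shape 1 is a regular polygon drawn with `<path>`. Its stroke #008000 means engrave at S409, F2294. After flipping Y the toolpath is (92.256,123.333) → (100.342,130.709) → (111.151,128.987) → (116.543,119.463) → (112.459,109.308) → (101.973,106.170) → (92.982,112.412) → (92.256,123.333), returning to the start.

Shape 2 is a closed polygon drawn with `<polygon>`. Its stroke #008000 means engrave at S409, F2294. After flipping Y the toolpath is (9.858,187.192) → (135.497,253.284) → (164.129,45.174) → (77.577,106.605) → (70.326,132.162) → (65.779,161.792) → (9.858,187.192), returning to the start.

Shape 3 is a line segment drawn with `<line>`. Its stroke #008000 means engrave at S409, F2294. After flipping Y the toolpath is (18.203,142.752) → (135.516,64.048).

Shape 4 is a rectangle drawn with `<polygon>`. Its stroke #008000 means engrave at S409, F2294. After flipping Y the toolpath is (82.816,254.094) → (150.981,254.094) → (150.981,228.210) → (82.816,228.210) → (82.816,254.094), returning to the start.

Shape 5 is a quadratic bezier drawn with `<path>`. Its stroke #008000 means engrave at S409, F2294. After flipping Y the toolpath is (155.472,26.188) → (135.366,68.227) → (122.588,110.167) → (117.138,152.009) → (119.017,193.751).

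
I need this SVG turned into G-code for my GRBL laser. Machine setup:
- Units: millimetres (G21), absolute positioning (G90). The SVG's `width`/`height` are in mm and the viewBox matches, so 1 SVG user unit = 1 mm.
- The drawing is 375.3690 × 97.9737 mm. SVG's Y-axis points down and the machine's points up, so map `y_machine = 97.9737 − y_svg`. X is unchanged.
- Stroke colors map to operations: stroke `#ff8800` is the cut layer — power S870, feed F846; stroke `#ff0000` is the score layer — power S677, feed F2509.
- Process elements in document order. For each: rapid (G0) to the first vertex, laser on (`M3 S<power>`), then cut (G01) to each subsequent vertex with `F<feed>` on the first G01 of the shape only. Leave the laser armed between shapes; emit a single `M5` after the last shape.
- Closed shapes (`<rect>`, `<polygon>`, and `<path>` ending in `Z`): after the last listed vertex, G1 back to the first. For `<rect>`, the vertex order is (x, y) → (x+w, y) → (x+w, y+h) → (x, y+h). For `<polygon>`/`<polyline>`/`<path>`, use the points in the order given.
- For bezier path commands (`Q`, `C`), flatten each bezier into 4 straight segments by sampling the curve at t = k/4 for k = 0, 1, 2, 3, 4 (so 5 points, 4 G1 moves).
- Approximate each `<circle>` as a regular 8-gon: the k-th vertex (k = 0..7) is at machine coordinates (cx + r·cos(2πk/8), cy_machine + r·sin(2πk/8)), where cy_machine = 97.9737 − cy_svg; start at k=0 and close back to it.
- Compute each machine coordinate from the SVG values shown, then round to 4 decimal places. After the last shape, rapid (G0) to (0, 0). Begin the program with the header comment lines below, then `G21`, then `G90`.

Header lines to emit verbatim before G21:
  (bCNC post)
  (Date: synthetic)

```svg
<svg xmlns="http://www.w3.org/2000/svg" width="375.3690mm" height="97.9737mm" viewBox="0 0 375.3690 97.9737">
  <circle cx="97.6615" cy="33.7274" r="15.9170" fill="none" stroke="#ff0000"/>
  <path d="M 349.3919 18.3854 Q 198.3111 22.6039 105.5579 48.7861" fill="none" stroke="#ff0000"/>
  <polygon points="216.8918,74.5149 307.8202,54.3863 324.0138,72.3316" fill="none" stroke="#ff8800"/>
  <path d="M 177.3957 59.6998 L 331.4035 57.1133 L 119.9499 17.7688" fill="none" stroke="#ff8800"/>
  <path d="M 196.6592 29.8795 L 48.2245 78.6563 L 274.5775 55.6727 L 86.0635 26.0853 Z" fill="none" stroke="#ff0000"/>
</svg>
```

(bCNC post)
(Date: synthetic)
G21
G90
G0 X113.5785 Y64.2463
M3 S677
G01 X108.9165 Y75.5013 F2509
G01 X97.6615 Y80.1633
G01 X86.4065 Y75.5013
G01 X81.7445 Y64.2463
G01 X86.4065 Y52.9913
G01 X97.6615 Y48.3293
G01 X108.9165 Y52.9913
G01 X113.5785 Y64.2463
G0 X349.3919 Y79.5883
M3 S677
G01 X277.4970 Y76.1063 F2509
G01 X212.8930 Y69.8789
G01 X155.5800 Y60.9060
G01 X105.5579 Y49.1876
G0 X216.8918 Y23.4588
M3 S870
G01 X307.8202 Y43.5874 F846
G01 X324.0138 Y25.6421
G01 X216.8918 Y23.4588
G0 X177.3957 Y38.2739
M3 S870
G01 X331.4035 Y40.8604 F846
G01 X119.9499 Y80.2049
G0 X196.6592 Y68.0942
M3 S677
G01 X48.2245 Y19.3174 F2509
G01 X274.5775 Y42.3010
G01 X86.0635 Y71.8884
G01 X196.6592 Y68.0942
M5
G0 X0.0000 Y0.0000

viewBox `0 0 375.3690 97.9737` with mm width/height → 1 unit = 1 mm. Flip: y_m = 97.9737 − y_svg.

**Shape 1** — `<circle>` circle, stroke `#ff0000` → score (S677, F2509). Machine vertices: (113.5785,64.2463) → (108.9165,75.5013) → (97.6615,80.1633) → (86.4065,75.5013) → (81.7445,64.2463) → (86.4065,52.9913) → (97.6615,48.3293) → (108.9165,52.9913) → (113.5785,64.2463). Closed: final G1 returns to the first vertex.

**Shape 2** — `<path>` quadratic bezier, stroke `#ff0000` → score (S677, F2509). Control points (SVG): P0=(349.3919,18.3854), P1=(198.3111,22.6039), P2=(105.5579,48.7861); sampled at t=k/4. Machine vertices: (349.3919,79.5883) → (277.4970,76.1063) → (212.8930,69.8789) → (155.5800,60.9060) → (105.5579,49.1876). Open path.

**Shape 3** — `<polygon>` closed polygon, stroke `#ff8800` → cut (S870, F846). Machine vertices: (216.8918,23.4588) → (307.8202,43.5874) → (324.0138,25.6421) → (216.8918,23.4588). Closed: final G1 returns to the first vertex.

**Shape 4** — `<path>` open polyline, stroke `#ff8800` → cut (S870, F846). Machine vertices: (177.3957,38.2739) → (331.4035,40.8604) → (119.9499,80.2049). Open path.

**Shape 5** — `<path>` closed polygon, stroke `#ff0000` → score (S677, F2509). Machine vertices: (196.6592,68.0942) → (48.2245,19.3174) → (274.5775,42.3010) → (86.0635,71.8884) → (196.6592,68.0942). Closed: final G1 returns to the first vertex.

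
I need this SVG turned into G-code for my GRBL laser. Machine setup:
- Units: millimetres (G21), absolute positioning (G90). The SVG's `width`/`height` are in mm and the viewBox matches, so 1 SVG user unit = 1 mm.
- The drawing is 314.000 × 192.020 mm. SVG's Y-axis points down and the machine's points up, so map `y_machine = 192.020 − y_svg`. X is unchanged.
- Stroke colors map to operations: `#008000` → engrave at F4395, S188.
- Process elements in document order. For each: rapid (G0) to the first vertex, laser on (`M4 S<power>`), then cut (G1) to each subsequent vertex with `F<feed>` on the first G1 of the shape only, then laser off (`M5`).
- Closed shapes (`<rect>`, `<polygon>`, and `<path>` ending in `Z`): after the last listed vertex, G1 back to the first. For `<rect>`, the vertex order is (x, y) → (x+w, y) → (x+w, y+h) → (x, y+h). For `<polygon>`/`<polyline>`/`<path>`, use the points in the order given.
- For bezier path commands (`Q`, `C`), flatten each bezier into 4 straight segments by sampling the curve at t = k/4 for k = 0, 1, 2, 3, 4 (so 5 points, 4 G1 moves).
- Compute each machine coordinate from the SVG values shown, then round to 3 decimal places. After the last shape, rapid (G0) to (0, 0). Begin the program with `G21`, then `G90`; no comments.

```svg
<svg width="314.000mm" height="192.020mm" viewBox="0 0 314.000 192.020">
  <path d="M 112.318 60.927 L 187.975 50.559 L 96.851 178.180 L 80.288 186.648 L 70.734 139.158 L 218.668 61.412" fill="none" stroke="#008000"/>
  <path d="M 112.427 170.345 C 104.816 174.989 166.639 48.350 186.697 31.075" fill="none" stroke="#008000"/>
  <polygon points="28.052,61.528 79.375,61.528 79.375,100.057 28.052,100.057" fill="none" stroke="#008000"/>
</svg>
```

1 u = 1 mm; y_m = 192.020 − y.

[1] `<path>` open polyline, #008000→engrave S188 F4395: (112.318,131.093) → (187.975,141.461) → (96.851,13.840) → (80.288,5.372) → (70.734,52.862) → (218.668,130.608)

[2] `<path>` cubic bezier, #008000→engrave S188 F4395: (112.427,21.675) → (118.000,39.047) → (139.186,83.090) → (165.560,131.243) → (186.697,160.945)

[3] `<polygon>` rectangle, #008000→engrave S188 F4395: (28.052,130.492) → (79.375,130.492) → (79.375,91.963) → (28.052,91.963) → (28.052,130.492) (closed)

G21
G90
G0 X112.318 Y131.093
M4 S188
G1 X187.975 Y141.461 F4395
G1 X96.851 Y13.840
G1 X80.288 Y5.372
G1 X70.734 Y52.862
G1 X218.668 Y130.608
M5
G0 X112.427 Y21.675
M4 S188
G1 X118.000 Y39.047 F4395
G1 X139.186 Y83.090
G1 X165.560 Y131.243
G1 X186.697 Y160.945
M5
G0 X28.052 Y130.492
M4 S188
G1 X79.375 Y130.492 F4395
G1 X79.375 Y91.963
G1 X28.052 Y91.963
G1 X28.052 Y130.492
M5
G0 X0.000 Y0.000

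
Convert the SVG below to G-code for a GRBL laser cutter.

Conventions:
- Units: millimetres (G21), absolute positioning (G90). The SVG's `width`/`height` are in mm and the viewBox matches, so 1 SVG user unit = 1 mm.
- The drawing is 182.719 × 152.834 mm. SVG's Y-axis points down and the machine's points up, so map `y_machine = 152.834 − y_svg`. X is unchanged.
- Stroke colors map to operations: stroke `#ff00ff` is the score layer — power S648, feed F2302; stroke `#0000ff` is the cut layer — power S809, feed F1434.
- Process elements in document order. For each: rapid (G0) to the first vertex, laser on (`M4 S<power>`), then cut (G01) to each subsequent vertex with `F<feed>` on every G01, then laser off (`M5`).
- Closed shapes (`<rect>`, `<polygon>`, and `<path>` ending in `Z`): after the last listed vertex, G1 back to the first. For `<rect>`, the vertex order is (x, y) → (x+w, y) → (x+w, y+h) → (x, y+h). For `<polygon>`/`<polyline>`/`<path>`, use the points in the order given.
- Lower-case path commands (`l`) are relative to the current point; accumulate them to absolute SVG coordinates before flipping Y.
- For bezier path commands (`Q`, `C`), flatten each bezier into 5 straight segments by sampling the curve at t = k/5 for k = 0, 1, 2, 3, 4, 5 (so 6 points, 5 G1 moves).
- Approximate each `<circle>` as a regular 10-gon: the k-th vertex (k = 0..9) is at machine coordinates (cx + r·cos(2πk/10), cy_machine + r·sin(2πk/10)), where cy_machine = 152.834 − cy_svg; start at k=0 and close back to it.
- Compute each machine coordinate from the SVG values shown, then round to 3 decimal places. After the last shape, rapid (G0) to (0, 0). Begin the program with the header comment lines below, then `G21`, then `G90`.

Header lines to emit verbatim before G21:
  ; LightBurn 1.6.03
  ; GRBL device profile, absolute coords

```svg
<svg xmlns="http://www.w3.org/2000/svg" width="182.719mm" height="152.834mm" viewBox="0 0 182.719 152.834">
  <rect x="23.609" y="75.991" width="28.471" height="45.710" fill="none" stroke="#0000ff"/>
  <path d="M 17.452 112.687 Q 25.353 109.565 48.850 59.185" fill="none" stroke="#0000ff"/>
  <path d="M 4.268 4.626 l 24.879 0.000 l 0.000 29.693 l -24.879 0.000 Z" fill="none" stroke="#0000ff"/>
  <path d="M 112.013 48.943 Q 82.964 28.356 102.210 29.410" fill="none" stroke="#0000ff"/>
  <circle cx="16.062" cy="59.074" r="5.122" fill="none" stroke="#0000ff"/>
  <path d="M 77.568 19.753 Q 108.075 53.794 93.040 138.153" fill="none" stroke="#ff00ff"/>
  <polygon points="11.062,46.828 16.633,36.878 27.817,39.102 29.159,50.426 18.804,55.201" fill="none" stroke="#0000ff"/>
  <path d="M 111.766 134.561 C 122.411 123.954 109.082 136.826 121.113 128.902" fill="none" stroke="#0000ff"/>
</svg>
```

; LightBurn 1.6.03
; GRBL device profile, absolute coords
G21
G90
G0 X23.609 Y76.843
M4 S809
G01 X52.080 Y76.843 F1434
G01 X52.080 Y31.133 F1434
G01 X23.609 Y31.133 F1434
G01 X23.609 Y76.843 F1434
M5
G0 X17.452 Y40.147
M4 S809
G01 X21.236 Y43.286 F1434
G01 X26.268 Y50.206 F1434
G01 X32.548 Y60.906 F1434
G01 X40.075 Y75.387 F1434
G01 X48.850 Y93.649 F1434
M5
G0 X4.268 Y148.208
M4 S809
G01 X29.147 Y148.208 F1434
G01 X29.147 Y118.515 F1434
G01 X4.268 Y118.515 F1434
G01 X4.268 Y148.208 F1434
M5
G0 X112.013 Y103.891
M4 S809
G01 X102.325 Y111.260 F1434
G01 X96.501 Y116.898 F1434
G01 X94.540 Y120.805 F1434
G01 X96.443 Y122.980 F1434
G01 X102.210 Y123.424 F1434
M5
G0 X21.184 Y93.760
M4 S809
G01 X20.206 Y96.771 F1434
G01 X17.645 Y98.631 F1434
G01 X14.479 Y98.631 F1434
G01 X11.918 Y96.771 F1434
G01 X10.940 Y93.760 F1434
G01 X11.918 Y90.749 F1434
G01 X14.479 Y88.889 F1434
G01 X17.645 Y88.889 F1434
G01 X20.206 Y90.749 F1434
G01 X21.184 Y93.760 F1434
M5
G0 X77.568 Y133.081
M4 S648
G01 X87.949 Y117.452 F2302
G01 X94.687 Y97.797 F2302
G01 X97.781 Y74.117 F2302
G01 X97.232 Y46.412 F2302
G01 X93.040 Y14.681 F2302
M5
G0 X11.062 Y106.006
M4 S809
G01 X16.633 Y115.956 F1434
G01 X27.817 Y113.732 F1434
G01 X29.159 Y102.408 F1434
G01 X18.804 Y97.633 F1434
G01 X11.062 Y106.006 F1434
M5
G0 X111.766 Y18.273
M4 S809
G01 X115.671 Y22.174 F1434
G01 X116.190 Y22.565 F1434
G01 X115.691 Y21.572 F1434
G01 X116.543 Y21.319 F1434
G01 X121.113 Y23.932 F1434
M5
G0 X0.000 Y0.000

Since the viewBox matches the mm dimensions, user units are millimetres directly. The only transform is the Y-flip y_m = 152.834 − y_svg.

Shape 1 is a rectangle drawn with `<rect>`. Its stroke #0000ff means cut at S809, F1434. After flipping Y the toolpath is (23.609,76.843) → (52.080,76.843) → (52.080,31.133) → (23.609,31.133) → (23.609,76.843), returning to the start.

Shape 2 is a quadratic bezier drawn with `<path>`. Its stroke #0000ff means cut at S809, F1434. After flipping Y the toolpath is (17.452,40.147) → (21.236,43.286) → (26.268,50.206) → (32.548,60.906) → (40.075,75.387) → (48.850,93.649).

Shape 3 is a rectangle drawn with `<path>`. Its stroke #0000ff means cut at S809, F1434. After flipping Y the toolpath is (4.268,148.208) → (29.147,148.208) → (29.147,118.515) → (4.268,118.515) → (4.268,148.208), returning to the start.

Shape 4 is a quadratic bezier drawn with `<path>`. Its stroke #0000ff means cut at S809, F1434. After flipping Y the toolpath is (112.013,103.891) → (102.325,111.260) → (96.501,116.898) → (94.540,120.805) → (96.443,122.980) → (102.210,123.424).

Shape 5 is a circle drawn with `<circle>`. Its stroke #0000ff means cut at S809, F1434. After flipping Y the toolpath is (21.184,93.760) → (20.206,96.771) → (17.645,98.631) → (14.479,98.631) → (11.918,96.771) → (10.940,93.760) → (11.918,90.749) → (14.479,88.889) → (17.645,88.889) → (20.206,90.749) → (21.184,93.760), returning to the start.

Shape 6 is a quadratic bezier drawn with `<path>`. Its stroke #ff00ff means score at S648, F2302. After flipping Y the toolpath is (77.568,133.081) → (87.949,117.452) → (94.687,97.797) → (97.781,74.117) → (97.232,46.412) → (93.040,14.681).

Shape 7 is a regular polygon drawn with `<polygon>`. Its stroke #0000ff means cut at S809, F1434. After flipping Y the toolpath is (11.062,106.006) → (16.633,115.956) → (27.817,113.732) → (29.159,102.408) → (18.804,97.633) → (11.062,106.006), returning to the start.

Shape 8 is a cubic bezier drawn with `<path>`. Its stroke #0000ff means cut at S809, F1434. After flipping Y the toolpath is (111.766,18.273) → (115.671,22.174) → (116.190,22.565) → (115.691,21.572) → (116.543,21.319) → (121.113,23.932).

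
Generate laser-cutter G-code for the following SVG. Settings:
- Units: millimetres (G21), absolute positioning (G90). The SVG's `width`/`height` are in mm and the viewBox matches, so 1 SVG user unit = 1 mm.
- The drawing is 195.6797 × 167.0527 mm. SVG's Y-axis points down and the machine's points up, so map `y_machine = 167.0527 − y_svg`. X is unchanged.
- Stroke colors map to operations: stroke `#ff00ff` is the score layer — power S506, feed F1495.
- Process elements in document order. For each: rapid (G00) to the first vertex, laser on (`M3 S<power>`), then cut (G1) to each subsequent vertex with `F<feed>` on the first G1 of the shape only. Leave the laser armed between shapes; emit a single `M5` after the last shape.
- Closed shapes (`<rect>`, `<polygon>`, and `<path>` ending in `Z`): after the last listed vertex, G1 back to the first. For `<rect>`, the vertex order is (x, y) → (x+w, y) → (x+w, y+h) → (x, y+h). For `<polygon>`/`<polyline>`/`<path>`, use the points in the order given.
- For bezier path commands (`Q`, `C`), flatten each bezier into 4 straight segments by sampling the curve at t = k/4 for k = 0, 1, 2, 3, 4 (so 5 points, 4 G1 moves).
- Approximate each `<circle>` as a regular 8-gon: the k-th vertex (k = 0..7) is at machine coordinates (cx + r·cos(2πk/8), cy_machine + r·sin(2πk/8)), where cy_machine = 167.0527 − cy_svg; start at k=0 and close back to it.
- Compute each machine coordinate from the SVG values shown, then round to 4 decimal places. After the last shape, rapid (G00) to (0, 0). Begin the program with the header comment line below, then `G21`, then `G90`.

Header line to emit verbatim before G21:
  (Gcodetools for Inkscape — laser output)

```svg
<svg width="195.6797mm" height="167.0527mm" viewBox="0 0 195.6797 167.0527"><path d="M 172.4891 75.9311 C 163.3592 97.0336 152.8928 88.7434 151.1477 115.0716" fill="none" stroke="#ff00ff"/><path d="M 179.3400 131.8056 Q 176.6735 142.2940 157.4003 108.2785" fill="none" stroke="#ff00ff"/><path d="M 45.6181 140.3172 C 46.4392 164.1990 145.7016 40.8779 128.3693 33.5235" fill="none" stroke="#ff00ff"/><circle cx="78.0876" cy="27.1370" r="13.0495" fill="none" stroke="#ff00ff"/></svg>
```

1 u = 1 mm; y_m = 167.0527 − y.

[1] `<path>` cubic bezier, #ff00ff→score S506 F1495: (172.4891,91.1216) → (165.5482,79.8057) → (159.0491,73.5110) → (153.9346,66.2365) → (151.1477,51.9811)

[2] `<path>` quadratic bezier, #ff00ff→score S506 F1495: (179.3400,35.2471) → (176.9688,32.7844) → (172.5218,35.8847) → (165.9990,44.5479) → (157.4003,58.7742)

[3] `<path>` cubic bezier, #ff00ff→score S506 F1495: (45.6181,26.7355) → (61.3317,32.3127) → (93.8012,68.4188) → (122.8670,110.3817) → (128.3693,133.5292)

[4] `<circle>` circle, #ff00ff→score S506 F1495: (91.1371,139.9157) → (87.3150,149.1431) → (78.0876,152.9652) → (68.8602,149.1431) → (65.0381,139.9157) → (68.8602,130.6883) → (78.0876,126.8662) → (87.3150,130.6883) → (91.1371,139.9157) (closed)

(Gcodetools for Inkscape — laser output)
G21
G90
G00 X172.4891 Y91.1216
M3 S506
G1 X165.5482 Y79.8057 F1495
G1 X159.0491 Y73.5110
G1 X153.9346 Y66.2365
G1 X151.1477 Y51.9811
G00 X179.3400 Y35.2471
M3 S506
G1 X176.9688 Y32.7844 F1495
G1 X172.5218 Y35.8847
G1 X165.9990 Y44.5479
G1 X157.4003 Y58.7742
G00 X45.6181 Y26.7355
M3 S506
G1 X61.3317 Y32.3127 F1495
G1 X93.8012 Y68.4188
G1 X122.8670 Y110.3817
G1 X128.3693 Y133.5292
G00 X91.1371 Y139.9157
M3 S506
G1 X87.3150 Y149.1431 F1495
G1 X78.0876 Y152.9652
G1 X68.8602 Y149.1431
G1 X65.0381 Y139.9157
G1 X68.8602 Y130.6883
G1 X78.0876 Y126.8662
G1 X87.3150 Y130.6883
G1 X91.1371 Y139.9157
M5
G00 X0.0000 Y0.0000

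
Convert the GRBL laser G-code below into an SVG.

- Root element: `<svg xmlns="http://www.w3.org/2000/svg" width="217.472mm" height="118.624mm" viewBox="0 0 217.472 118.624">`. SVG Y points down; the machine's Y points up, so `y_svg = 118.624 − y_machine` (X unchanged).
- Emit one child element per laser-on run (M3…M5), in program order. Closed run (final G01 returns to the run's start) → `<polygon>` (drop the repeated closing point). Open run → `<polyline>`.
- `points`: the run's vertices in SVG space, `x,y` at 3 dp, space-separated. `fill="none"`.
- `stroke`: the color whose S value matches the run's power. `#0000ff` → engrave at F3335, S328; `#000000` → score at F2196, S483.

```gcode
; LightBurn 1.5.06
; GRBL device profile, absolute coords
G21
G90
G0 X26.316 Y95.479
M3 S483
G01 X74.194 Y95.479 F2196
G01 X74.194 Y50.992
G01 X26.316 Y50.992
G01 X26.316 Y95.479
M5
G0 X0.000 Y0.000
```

y_svg = 118.624 − y_m. Every run uses S483, so all elements get stroke `#000000` (score).

[1] closed run; points: 26.316,23.145 74.194,23.145 74.194,67.632 26.316,67.632

<svg xmlns="http://www.w3.org/2000/svg" width="217.472mm" height="118.624mm" viewBox="0 0 217.472 118.624">
  <polygon points="26.316,23.145 74.194,23.145 74.194,67.632 26.316,67.632" fill="none" stroke="#000000"/>
</svg>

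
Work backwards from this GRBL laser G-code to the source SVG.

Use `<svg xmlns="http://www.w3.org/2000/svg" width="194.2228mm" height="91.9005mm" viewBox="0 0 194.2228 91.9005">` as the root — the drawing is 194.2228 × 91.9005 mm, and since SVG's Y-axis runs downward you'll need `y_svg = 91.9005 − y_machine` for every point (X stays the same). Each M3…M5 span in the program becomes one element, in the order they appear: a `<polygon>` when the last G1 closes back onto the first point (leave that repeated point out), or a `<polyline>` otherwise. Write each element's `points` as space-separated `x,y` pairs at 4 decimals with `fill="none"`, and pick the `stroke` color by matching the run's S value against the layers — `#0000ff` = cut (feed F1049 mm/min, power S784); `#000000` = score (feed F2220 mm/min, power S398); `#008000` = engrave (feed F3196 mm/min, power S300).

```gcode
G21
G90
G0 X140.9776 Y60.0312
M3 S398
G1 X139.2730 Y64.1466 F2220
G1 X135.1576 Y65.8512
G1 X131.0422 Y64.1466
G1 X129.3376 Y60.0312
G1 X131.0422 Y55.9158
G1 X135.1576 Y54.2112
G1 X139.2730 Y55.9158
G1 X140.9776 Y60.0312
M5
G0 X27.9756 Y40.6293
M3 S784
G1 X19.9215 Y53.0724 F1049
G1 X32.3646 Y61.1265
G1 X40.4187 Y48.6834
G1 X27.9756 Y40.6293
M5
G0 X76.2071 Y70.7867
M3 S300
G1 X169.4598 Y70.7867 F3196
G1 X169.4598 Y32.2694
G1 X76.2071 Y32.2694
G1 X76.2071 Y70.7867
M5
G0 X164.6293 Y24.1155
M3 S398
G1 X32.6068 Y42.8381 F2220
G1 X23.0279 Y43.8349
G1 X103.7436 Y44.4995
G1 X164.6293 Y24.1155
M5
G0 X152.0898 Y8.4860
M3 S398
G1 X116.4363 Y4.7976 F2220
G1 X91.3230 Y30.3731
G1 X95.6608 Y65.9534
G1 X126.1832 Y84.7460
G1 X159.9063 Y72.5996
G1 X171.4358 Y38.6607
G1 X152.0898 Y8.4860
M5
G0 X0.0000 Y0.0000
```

<svg xmlns="http://www.w3.org/2000/svg" width="194.2228mm" height="91.9005mm" viewBox="0 0 194.2228 91.9005">
  <polygon points="140.9776,31.8693 139.2730,27.7539 135.1576,26.0493 131.0422,27.7539 129.3376,31.8693 131.0422,35.9847 135.1576,37.6893 139.2730,35.9847" fill="none" stroke="#000000"/>
  <polygon points="27.9756,51.2712 19.9215,38.8281 32.3646,30.7740 40.4187,43.2171" fill="none" stroke="#0000ff"/>
  <polygon points="76.2071,21.1138 169.4598,21.1138 169.4598,59.6311 76.2071,59.6311" fill="none" stroke="#008000"/>
  <polygon points="164.6293,67.7850 32.6068,49.0624 23.0279,48.0656 103.7436,47.4010" fill="none" stroke="#000000"/>
  <polygon points="152.0898,83.4145 116.4363,87.1029 91.3230,61.5274 95.6608,25.9471 126.1832,7.1545 159.9063,19.3009 171.4358,53.2398" fill="none" stroke="#000000"/>
</svg>

y_svg = 91.9005 − y_m.

[1] S398→`#000000` (score); closed run; points: 140.9776,31.8693 139.2730,27.7539 135.1576,26.0493 131.0422,27.7539 129.3376,31.8693 131.0422,35.9847 135.1576,37.6893 139.2730,35.9847

[2] S784→`#0000ff` (cut); closed run; points: 27.9756,51.2712 19.9215,38.8281 32.3646,30.7740 40.4187,43.2171

[3] S300→`#008000` (engrave); closed run; points: 76.2071,21.1138 169.4598,21.1138 169.4598,59.6311 76.2071,59.6311

[4] S398→`#000000` (score); closed run; points: 164.6293,67.7850 32.6068,49.0624 23.0279,48.0656 103.7436,47.4010

[5] S398→`#000000` (score); closed run; points: 152.0898,83.4145 116.4363,87.1029 91.3230,61.5274 95.6608,25.9471 126.1832,7.1545 159.9063,19.3009 171.4358,53.2398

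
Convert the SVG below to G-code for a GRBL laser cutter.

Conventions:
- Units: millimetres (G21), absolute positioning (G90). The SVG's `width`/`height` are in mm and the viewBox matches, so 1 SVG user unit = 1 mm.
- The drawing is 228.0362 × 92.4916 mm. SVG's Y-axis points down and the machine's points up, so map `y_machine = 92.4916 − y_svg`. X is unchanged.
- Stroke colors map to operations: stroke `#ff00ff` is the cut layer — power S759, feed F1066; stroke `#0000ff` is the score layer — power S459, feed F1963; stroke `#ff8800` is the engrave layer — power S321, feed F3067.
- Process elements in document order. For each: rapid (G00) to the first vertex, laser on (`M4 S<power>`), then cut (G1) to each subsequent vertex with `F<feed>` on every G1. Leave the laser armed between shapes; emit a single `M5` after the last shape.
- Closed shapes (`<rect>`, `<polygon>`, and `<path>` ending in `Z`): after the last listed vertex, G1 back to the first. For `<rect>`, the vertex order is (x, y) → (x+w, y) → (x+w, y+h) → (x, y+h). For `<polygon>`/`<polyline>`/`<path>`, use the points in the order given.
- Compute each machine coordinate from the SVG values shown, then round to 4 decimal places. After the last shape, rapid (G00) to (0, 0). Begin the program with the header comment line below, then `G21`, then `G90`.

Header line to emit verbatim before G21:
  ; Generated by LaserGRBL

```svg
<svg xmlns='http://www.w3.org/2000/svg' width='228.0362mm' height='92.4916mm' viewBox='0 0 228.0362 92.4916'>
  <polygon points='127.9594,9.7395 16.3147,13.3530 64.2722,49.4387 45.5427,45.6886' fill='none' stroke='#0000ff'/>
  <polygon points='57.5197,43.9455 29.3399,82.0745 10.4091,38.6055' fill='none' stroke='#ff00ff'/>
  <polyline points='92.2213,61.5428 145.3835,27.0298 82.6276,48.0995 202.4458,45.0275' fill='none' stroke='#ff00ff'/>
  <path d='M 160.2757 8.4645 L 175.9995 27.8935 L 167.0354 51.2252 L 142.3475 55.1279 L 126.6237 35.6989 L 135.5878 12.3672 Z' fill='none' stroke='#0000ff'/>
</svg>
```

; Generated by LaserGRBL
G21
G90
G00 X127.9594 Y82.7521
M4 S459
G1 X16.3147 Y79.1386 F1963
G1 X64.2722 Y43.0529 F1963
G1 X45.5427 Y46.8030 F1963
G1 X127.9594 Y82.7521 F1963
G00 X57.5197 Y48.5461
M4 S759
G1 X29.3399 Y10.4171 F1066
G1 X10.4091 Y53.8861 F1066
G1 X57.5197 Y48.5461 F1066
G00 X92.2213 Y30.9488
M4 S759
G1 X145.3835 Y65.4618 F1066
G1 X82.6276 Y44.3921 F1066
G1 X202.4458 Y47.4641 F1066
G00 X160.2757 Y84.0271
M4 S459
G1 X175.9995 Y64.5981 F1963
G1 X167.0354 Y41.2664 F1963
G1 X142.3475 Y37.3637 F1963
G1 X126.6237 Y56.7927 F1963
G1 X135.5878 Y80.1244 F1963
G1 X160.2757 Y84.0271 F1963
M5
G00 X0.0000 Y0.0000

viewBox `0 0 228.0362 92.4916` with mm width/height → 1 unit = 1 mm. Flip: y_m = 92.4916 − y_svg.

**Shape 1** — `<polygon>` closed polygon, stroke `#0000ff` → score (S459, F1963). Machine vertices: (127.9594,82.7521) → (16.3147,79.1386) → (64.2722,43.0529) → (45.5427,46.8030) → (127.9594,82.7521). Closed: final G1 returns to the first vertex.

**Shape 2** — `<polygon>` regular polygon, stroke `#ff00ff` → cut (S759, F1066). Machine vertices: (57.5197,48.5461) → (29.3399,10.4171) → (10.4091,53.8861) → (57.5197,48.5461). Closed: final G1 returns to the first vertex.

**Shape 3** — `<polyline>` open polyline, stroke `#ff00ff` → cut (S759, F1066). Machine vertices: (92.2213,30.9488) → (145.3835,65.4618) → (82.6276,44.3921) → (202.4458,47.4641). Open path.

**Shape 4** — `<path>` regular polygon, stroke `#0000ff` → score (S459, F1963). Machine vertices: (160.2757,84.0271) → (175.9995,64.5981) → (167.0354,41.2664) → (142.3475,37.3637) → (126.6237,56.7927) → (135.5878,80.1244) → (160.2757,84.0271). Closed: final G1 returns to the first vertex.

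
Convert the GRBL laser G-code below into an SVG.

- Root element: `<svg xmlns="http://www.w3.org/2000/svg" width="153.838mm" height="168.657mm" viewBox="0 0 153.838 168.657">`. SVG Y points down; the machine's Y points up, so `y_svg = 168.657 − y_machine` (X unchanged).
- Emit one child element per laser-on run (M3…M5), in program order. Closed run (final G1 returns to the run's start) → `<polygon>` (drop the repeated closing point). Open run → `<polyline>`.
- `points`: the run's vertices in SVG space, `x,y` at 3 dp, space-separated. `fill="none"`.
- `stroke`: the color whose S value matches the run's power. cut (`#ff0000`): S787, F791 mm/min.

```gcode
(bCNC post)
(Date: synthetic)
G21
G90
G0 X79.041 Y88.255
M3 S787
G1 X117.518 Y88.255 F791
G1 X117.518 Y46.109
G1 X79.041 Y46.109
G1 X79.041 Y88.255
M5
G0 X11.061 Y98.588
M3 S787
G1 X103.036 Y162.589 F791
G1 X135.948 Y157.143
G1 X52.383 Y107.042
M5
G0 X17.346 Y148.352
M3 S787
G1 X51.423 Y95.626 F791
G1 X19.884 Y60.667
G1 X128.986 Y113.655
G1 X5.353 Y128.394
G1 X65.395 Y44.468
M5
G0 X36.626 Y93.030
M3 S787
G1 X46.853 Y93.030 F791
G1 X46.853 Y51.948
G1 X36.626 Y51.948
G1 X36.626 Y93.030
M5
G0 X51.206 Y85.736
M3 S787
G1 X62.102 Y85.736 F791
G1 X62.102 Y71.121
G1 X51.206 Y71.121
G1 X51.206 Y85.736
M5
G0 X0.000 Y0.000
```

<svg xmlns="http://www.w3.org/2000/svg" width="153.838mm" height="168.657mm" viewBox="0 0 153.838 168.657">
  <polygon points="79.041,80.402 117.518,80.402 117.518,122.548 79.041,122.548" fill="none" stroke="#ff0000"/>
  <polyline points="11.061,70.069 103.036,6.068 135.948,11.514 52.383,61.615" fill="none" stroke="#ff0000"/>
  <polyline points="17.346,20.305 51.423,73.031 19.884,107.990 128.986,55.002 5.353,40.263 65.395,124.189" fill="none" stroke="#ff0000"/>
  <polygon points="36.626,75.627 46.853,75.627 46.853,116.709 36.626,116.709" fill="none" stroke="#ff0000"/>
  <polygon points="51.206,82.921 62.102,82.921 62.102,97.536 51.206,97.536" fill="none" stroke="#ff0000"/>
</svg>

Each laser-on run becomes one SVG element. Flip Y back into SVG space with y_svg = 168.657 − y_machine. Every run uses S787, so all elements get stroke `#ff0000` (cut).

Run 1: The run returns to its start, so emit a `<polygon>` with points (Y-flipped): 79.041,80.402 117.518,80.402 117.518,122.548 79.041,122.548.

Run 2: The run is open, so emit a `<polyline>` with points (Y-flipped): 11.061,70.069 103.036,6.068 135.948,11.514 52.383,61.615.

Run 3: The run is open, so emit a `<polyline>` with points (Y-flipped): 17.346,20.305 51.423,73.031 19.884,107.990 128.986,55.002 5.353,40.263 65.395,124.189.

Run 4: The run returns to its start, so emit a `<polygon>` with points (Y-flipped): 36.626,75.627 46.853,75.627 46.853,116.709 36.626,116.709.

Run 5: The run returns to its start, so emit a `<polygon>` with points (Y-flipped): 51.206,82.921 62.102,82.921 62.102,97.536 51.206,97.536.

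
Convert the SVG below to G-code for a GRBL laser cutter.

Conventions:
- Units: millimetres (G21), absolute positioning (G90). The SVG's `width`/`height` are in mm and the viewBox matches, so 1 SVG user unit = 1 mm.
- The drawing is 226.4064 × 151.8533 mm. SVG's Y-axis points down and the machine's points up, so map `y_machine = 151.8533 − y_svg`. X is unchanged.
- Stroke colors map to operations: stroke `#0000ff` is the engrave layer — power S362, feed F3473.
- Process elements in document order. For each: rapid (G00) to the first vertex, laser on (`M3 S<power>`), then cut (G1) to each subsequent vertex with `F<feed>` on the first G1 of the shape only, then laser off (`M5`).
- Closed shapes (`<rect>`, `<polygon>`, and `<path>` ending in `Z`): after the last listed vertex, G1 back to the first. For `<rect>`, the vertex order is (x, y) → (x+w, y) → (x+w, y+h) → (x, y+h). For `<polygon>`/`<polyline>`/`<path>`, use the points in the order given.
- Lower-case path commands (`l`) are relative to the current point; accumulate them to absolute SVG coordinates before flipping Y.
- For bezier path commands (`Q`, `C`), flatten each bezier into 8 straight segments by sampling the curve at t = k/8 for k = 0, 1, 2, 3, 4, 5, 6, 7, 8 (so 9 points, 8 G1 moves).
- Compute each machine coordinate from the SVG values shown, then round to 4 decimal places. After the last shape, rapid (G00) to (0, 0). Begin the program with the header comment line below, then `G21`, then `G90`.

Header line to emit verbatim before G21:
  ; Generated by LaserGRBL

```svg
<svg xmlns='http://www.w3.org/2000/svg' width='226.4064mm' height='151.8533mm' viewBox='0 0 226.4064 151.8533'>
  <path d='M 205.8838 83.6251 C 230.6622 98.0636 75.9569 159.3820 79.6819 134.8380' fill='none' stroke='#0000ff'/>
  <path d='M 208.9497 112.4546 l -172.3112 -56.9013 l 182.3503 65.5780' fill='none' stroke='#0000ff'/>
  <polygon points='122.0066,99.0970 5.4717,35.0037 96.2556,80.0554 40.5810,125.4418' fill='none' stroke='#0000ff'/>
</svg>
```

Since the viewBox matches the mm dimensions, user units are millimetres directly. The only transform is the Y-flip y_m = 151.8533 − y_svg.

Shape 1 is a cubic bezier drawn with `<path>`. Its stroke #0000ff means engrave at S362, F3473. After flipping Y the toolpath is (205.8838,68.2282) → (207.4224,60.8755) → (196.0943,50.6834) → (175.8595,39.2075) → (150.6779,28.0033) → (124.5094,18.6264) → (101.3139,12.6324) → (85.0515,11.5768) → (79.6819,17.0153).

Shape 2 is a open polyline drawn with `<path>`. Its stroke #0000ff means engrave at S362, F3473. After flipping Y the toolpath is (208.9497,39.3987) → (36.6385,96.3000) → (218.9888,30.7220).

Shape 3 is a closed polygon drawn with `<polygon>`. Its stroke #0000ff means engrave at S362, F3473. After flipping Y the toolpath is (122.0066,52.7563) → (5.4717,116.8496) → (96.2556,71.7979) → (40.5810,26.4115) → (122.0066,52.7563), returning to the start.

; Generated by LaserGRBL
G21
G90
G00 X205.8838 Y68.2282
M3 S362
G1 X207.4224 Y60.8755 F3473
G1 X196.0943 Y50.6834
G1 X175.8595 Y39.2075
G1 X150.6779 Y28.0033
G1 X124.5094 Y18.6264
G1 X101.3139 Y12.6324
G1 X85.0515 Y11.5768
G1 X79.6819 Y17.0153
M5
G00 X208.9497 Y39.3987
M3 S362
G1 X36.6385 Y96.3000 F3473
G1 X218.9888 Y30.7220
M5
G00 X122.0066 Y52.7563
M3 S362
G1 X5.4717 Y116.8496 F3473
G1 X96.2556 Y71.7979
G1 X40.5810 Y26.4115
G1 X122.0066 Y52.7563
M5
G00 X0.0000 Y0.0000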